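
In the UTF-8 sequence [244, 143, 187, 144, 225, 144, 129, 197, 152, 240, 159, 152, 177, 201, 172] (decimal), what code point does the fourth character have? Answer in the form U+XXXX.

Offset 0: leading byte 0xF4 = 11110100 → 4-byte char #1 = F4 8F BB 90.
Offset 4: leading byte 0xE1 = 11100001 → 3-byte char #2 = E1 90 81.
Offset 7: leading byte 0xC5 = 11000101 → 2-byte char #3 = C5 98.
Offset 9: leading byte 0xF0 = 11110000 → 4-byte char #4 = F0 9F 98 B1.
Leading byte 0xF0 = 11110000 matches 11110xxx → 4-byte sequence.
Byte 1: 0xF0 = 11110000, payload 000 (3 bits).
Byte 2: 0x9F = 10011111 (10xxxxxx ✓), payload 011111.
Byte 3: 0x98 = 10011000 (10xxxxxx ✓), payload 011000.
Byte 4: 0xB1 = 10110001 (10xxxxxx ✓), payload 110001.
Concatenate: 000011111011000110001 = 0x1F631 (21 bits → U+1F631).

U+1F631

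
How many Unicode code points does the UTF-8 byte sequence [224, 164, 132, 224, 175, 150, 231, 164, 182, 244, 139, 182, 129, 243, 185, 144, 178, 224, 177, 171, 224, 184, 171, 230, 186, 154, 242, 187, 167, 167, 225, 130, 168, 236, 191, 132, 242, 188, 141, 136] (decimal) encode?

Byte at offset 0: 0xE0 = 11100000 → 3-byte char (#1). Advance 3.
Byte at offset 3: 0xE0 = 11100000 → 3-byte char (#2). Advance 3.
Byte at offset 6: 0xE7 = 11100111 → 3-byte char (#3). Advance 3.
Byte at offset 9: 0xF4 = 11110100 → 4-byte char (#4). Advance 4.
Byte at offset 13: 0xF3 = 11110011 → 4-byte char (#5). Advance 4.
Byte at offset 17: 0xE0 = 11100000 → 3-byte char (#6). Advance 3.
Byte at offset 20: 0xE0 = 11100000 → 3-byte char (#7). Advance 3.
Byte at offset 23: 0xE6 = 11100110 → 3-byte char (#8). Advance 3.
Byte at offset 26: 0xF2 = 11110010 → 4-byte char (#9). Advance 4.
Byte at offset 30: 0xE1 = 11100001 → 3-byte char (#10). Advance 3.
Byte at offset 33: 0xEC = 11101100 → 3-byte char (#11). Advance 3.
Byte at offset 36: 0xF2 = 11110010 → 4-byte char (#12). Advance 4.
Reached end at offset 40 after 12 code points.

12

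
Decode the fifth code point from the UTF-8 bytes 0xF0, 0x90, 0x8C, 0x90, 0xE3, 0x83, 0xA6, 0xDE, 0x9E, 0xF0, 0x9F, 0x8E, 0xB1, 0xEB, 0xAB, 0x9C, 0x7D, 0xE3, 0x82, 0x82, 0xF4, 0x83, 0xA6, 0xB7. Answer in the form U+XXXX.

U+BADC

Offset 0: leading byte 0xF0 = 11110000 → 4-byte char #1 = F0 90 8C 90.
Offset 4: leading byte 0xE3 = 11100011 → 3-byte char #2 = E3 83 A6.
Offset 7: leading byte 0xDE = 11011110 → 2-byte char #3 = DE 9E.
Offset 9: leading byte 0xF0 = 11110000 → 4-byte char #4 = F0 9F 8E B1.
Offset 13: leading byte 0xEB = 11101011 → 3-byte char #5 = EB AB 9C.
Leading byte 0xEB = 11101011 matches 1110xxxx → 3-byte sequence.
Byte 1: 0xEB = 11101011, payload 1011 (4 bits).
Byte 2: 0xAB = 10101011 (10xxxxxx ✓), payload 101011.
Byte 3: 0x9C = 10011100 (10xxxxxx ✓), payload 011100.
Concatenate: 1011101011011100 = 0xBADC (16 bits → U+BADC).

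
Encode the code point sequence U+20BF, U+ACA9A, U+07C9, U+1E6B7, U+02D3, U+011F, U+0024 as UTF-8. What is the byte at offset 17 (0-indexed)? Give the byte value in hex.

U+20BF → 3-byte form E2 82 BF at offsets 0–2.
U+ACA9A → 4-byte form F2 AC AA 9A at offsets 3–6.
U+07C9 → 2-byte form DF 89 at offsets 7–8.
U+1E6B7 → 4-byte form F0 9E 9A B7 at offsets 9–12.
U+02D3 → 2-byte form CB 93 at offsets 13–14.
U+011F → 2-byte form C4 9F at offsets 15–16.
U+0024 → 1-byte form 24 at offsets 17–17.
Offset 17 falls in char 7's range; it's byte 1 of 24 = 0x24.

0x24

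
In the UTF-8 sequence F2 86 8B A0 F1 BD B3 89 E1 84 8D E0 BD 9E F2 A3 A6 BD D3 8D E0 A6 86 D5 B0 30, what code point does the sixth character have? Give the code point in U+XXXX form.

Offset 0: leading byte 0xF2 = 11110010 → 4-byte char #1 = F2 86 8B A0.
Offset 4: leading byte 0xF1 = 11110001 → 4-byte char #2 = F1 BD B3 89.
Offset 8: leading byte 0xE1 = 11100001 → 3-byte char #3 = E1 84 8D.
Offset 11: leading byte 0xE0 = 11100000 → 3-byte char #4 = E0 BD 9E.
Offset 14: leading byte 0xF2 = 11110010 → 4-byte char #5 = F2 A3 A6 BD.
Offset 18: leading byte 0xD3 = 11010011 → 2-byte char #6 = D3 8D.
Leading byte 0xD3 = 11010011 matches 110xxxxx → 2-byte sequence.
Byte 1: 0xD3 = 11010011, payload 10011 (5 bits).
Byte 2: 0x8D = 10001101 (10xxxxxx ✓), payload 001101.
Concatenate: 10011001101 = 0x4CD (11 bits → U+04CD).

U+04CD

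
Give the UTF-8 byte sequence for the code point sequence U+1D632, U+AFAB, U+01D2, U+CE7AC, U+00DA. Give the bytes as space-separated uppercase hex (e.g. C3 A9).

F0 9D 98 B2 EA BE AB C7 92 F3 8E 9E AC C3 9A

U+1D632: 4-byte form → F0 9D 98 B2.
U+AFAB: 3-byte form → EA BE AB.
U+01D2: 2-byte form → C7 92.
U+CE7AC: 4-byte form → F3 8E 9E AC.
U+00DA: 2-byte form → C3 9A.
Concatenated (15 bytes): F0 9D 98 B2 EA BE AB C7 92 F3 8E 9E AC C3 9A.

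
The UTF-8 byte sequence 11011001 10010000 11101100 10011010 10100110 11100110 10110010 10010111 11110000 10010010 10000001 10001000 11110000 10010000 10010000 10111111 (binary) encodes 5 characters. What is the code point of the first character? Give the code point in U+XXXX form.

U+0650

Offset 0: leading byte 0xD9 = 11011001 → 2-byte char #1 = D9 90.
Leading byte 0xD9 = 11011001 matches 110xxxxx → 2-byte sequence.
Byte 1: 0xD9 = 11011001, payload 11001 (5 bits).
Byte 2: 0x90 = 10010000 (10xxxxxx ✓), payload 010000.
Concatenate: 11001010000 = 0x650 (11 bits → U+0650).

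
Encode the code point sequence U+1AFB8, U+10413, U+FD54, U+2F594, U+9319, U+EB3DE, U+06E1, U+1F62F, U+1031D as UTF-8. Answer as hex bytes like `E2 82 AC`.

F0 9A BE B8 F0 90 90 93 EF B5 94 F0 AF 96 94 E9 8C 99 F3 AB 8F 9E DB A1 F0 9F 98 AF F0 90 8C 9D

U+1AFB8: 4-byte form → F0 9A BE B8.
U+10413: 4-byte form → F0 90 90 93.
U+FD54: 3-byte form → EF B5 94.
U+2F594: 4-byte form → F0 AF 96 94.
U+9319: 3-byte form → E9 8C 99.
U+EB3DE: 4-byte form → F3 AB 8F 9E.
U+06E1: 2-byte form → DB A1.
U+1F62F: 4-byte form → F0 9F 98 AF.
U+1031D: 4-byte form → F0 90 8C 9D.
Concatenated (32 bytes): F0 9A BE B8 F0 90 90 93 EF B5 94 F0 AF 96 94 E9 8C 99 F3 AB 8F 9E DB A1 F0 9F 98 AF F0 90 8C 9D.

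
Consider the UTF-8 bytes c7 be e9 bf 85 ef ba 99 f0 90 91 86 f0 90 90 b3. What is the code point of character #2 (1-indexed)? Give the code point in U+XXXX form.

U+9FC5

Offset 0: leading byte 0xC7 = 11000111 → 2-byte char #1 = C7 BE.
Offset 2: leading byte 0xE9 = 11101001 → 3-byte char #2 = E9 BF 85.
Leading byte 0xE9 = 11101001 matches 1110xxxx → 3-byte sequence.
Byte 1: 0xE9 = 11101001, payload 1001 (4 bits).
Byte 2: 0xBF = 10111111 (10xxxxxx ✓), payload 111111.
Byte 3: 0x85 = 10000101 (10xxxxxx ✓), payload 000101.
Concatenate: 1001111111000101 = 0x9FC5 (16 bits → U+9FC5).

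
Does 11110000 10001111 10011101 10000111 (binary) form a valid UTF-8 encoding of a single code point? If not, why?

invalid (overlong encoding)

Leading byte 0xF0 = 11110000 → 4-byte form.
Continuation bytes all match 10xxxxxx. Payload decodes to 0xF747.
But 0xF747 < 0x10000, the minimum for a 4-byte sequence — this is an overlong encoding.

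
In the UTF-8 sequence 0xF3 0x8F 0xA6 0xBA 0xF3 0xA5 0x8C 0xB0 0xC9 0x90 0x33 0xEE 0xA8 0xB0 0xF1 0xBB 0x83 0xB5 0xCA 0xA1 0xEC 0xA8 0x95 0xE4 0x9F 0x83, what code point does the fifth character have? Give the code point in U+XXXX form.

Offset 0: leading byte 0xF3 = 11110011 → 4-byte char #1 = F3 8F A6 BA.
Offset 4: leading byte 0xF3 = 11110011 → 4-byte char #2 = F3 A5 8C B0.
Offset 8: leading byte 0xC9 = 11001001 → 2-byte char #3 = C9 90.
Offset 10: leading byte 0x33 = 00110011 → 1-byte char #4 = 33.
Offset 11: leading byte 0xEE = 11101110 → 3-byte char #5 = EE A8 B0.
Leading byte 0xEE = 11101110 matches 1110xxxx → 3-byte sequence.
Byte 1: 0xEE = 11101110, payload 1110 (4 bits).
Byte 2: 0xA8 = 10101000 (10xxxxxx ✓), payload 101000.
Byte 3: 0xB0 = 10110000 (10xxxxxx ✓), payload 110000.
Concatenate: 1110101000110000 = 0xEA30 (16 bits → U+EA30).

U+EA30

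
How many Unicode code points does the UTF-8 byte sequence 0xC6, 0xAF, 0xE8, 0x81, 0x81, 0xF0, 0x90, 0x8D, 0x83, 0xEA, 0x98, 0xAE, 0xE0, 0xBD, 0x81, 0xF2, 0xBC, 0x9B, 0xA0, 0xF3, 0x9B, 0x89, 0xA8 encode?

7

Byte at offset 0: 0xC6 = 11000110 → 2-byte char (#1). Advance 2.
Byte at offset 2: 0xE8 = 11101000 → 3-byte char (#2). Advance 3.
Byte at offset 5: 0xF0 = 11110000 → 4-byte char (#3). Advance 4.
Byte at offset 9: 0xEA = 11101010 → 3-byte char (#4). Advance 3.
Byte at offset 12: 0xE0 = 11100000 → 3-byte char (#5). Advance 3.
Byte at offset 15: 0xF2 = 11110010 → 4-byte char (#6). Advance 4.
Byte at offset 19: 0xF3 = 11110011 → 4-byte char (#7). Advance 4.
Reached end at offset 23 after 7 code points.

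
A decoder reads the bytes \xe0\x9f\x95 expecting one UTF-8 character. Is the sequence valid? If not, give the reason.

Leading byte 0xE0 = 11100000 → 3-byte form.
Continuation bytes all match 10xxxxxx. Payload decodes to 0x7D5.
But 0x7D5 < 0x800, the minimum for a 3-byte sequence — this is an overlong encoding.

invalid (overlong encoding)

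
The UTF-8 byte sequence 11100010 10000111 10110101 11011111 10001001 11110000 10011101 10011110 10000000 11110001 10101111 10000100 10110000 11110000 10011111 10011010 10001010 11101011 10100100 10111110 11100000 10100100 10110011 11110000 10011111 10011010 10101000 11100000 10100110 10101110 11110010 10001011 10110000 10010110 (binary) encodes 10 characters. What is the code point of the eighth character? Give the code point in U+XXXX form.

Offset 0: leading byte 0xE2 = 11100010 → 3-byte char #1 = E2 87 B5.
Offset 3: leading byte 0xDF = 11011111 → 2-byte char #2 = DF 89.
Offset 5: leading byte 0xF0 = 11110000 → 4-byte char #3 = F0 9D 9E 80.
Offset 9: leading byte 0xF1 = 11110001 → 4-byte char #4 = F1 AF 84 B0.
Offset 13: leading byte 0xF0 = 11110000 → 4-byte char #5 = F0 9F 9A 8A.
Offset 17: leading byte 0xEB = 11101011 → 3-byte char #6 = EB A4 BE.
Offset 20: leading byte 0xE0 = 11100000 → 3-byte char #7 = E0 A4 B3.
Offset 23: leading byte 0xF0 = 11110000 → 4-byte char #8 = F0 9F 9A A8.
Leading byte 0xF0 = 11110000 matches 11110xxx → 4-byte sequence.
Byte 1: 0xF0 = 11110000, payload 000 (3 bits).
Byte 2: 0x9F = 10011111 (10xxxxxx ✓), payload 011111.
Byte 3: 0x9A = 10011010 (10xxxxxx ✓), payload 011010.
Byte 4: 0xA8 = 10101000 (10xxxxxx ✓), payload 101000.
Concatenate: 000011111011010101000 = 0x1F6A8 (21 bits → U+1F6A8).

U+1F6A8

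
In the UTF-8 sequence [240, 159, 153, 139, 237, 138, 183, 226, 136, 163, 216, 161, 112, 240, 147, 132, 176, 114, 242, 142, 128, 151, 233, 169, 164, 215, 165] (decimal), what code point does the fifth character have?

U+0070

Offset 0: leading byte 0xF0 = 11110000 → 4-byte char #1 = F0 9F 99 8B.
Offset 4: leading byte 0xED = 11101101 → 3-byte char #2 = ED 8A B7.
Offset 7: leading byte 0xE2 = 11100010 → 3-byte char #3 = E2 88 A3.
Offset 10: leading byte 0xD8 = 11011000 → 2-byte char #4 = D8 A1.
Offset 12: leading byte 0x70 = 01110000 → 1-byte char #5 = 70.
Leading byte 0x70 = 01110000 matches 0xxxxxxx → 1-byte sequence.
Byte 1: 0x70 = 01110000, payload 1110000 (7 bits).
Concatenate: 1110000 = 0x70 (7 bits → U+0070).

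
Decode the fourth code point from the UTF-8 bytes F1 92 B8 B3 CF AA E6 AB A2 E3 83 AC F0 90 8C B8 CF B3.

U+30EC

Offset 0: leading byte 0xF1 = 11110001 → 4-byte char #1 = F1 92 B8 B3.
Offset 4: leading byte 0xCF = 11001111 → 2-byte char #2 = CF AA.
Offset 6: leading byte 0xE6 = 11100110 → 3-byte char #3 = E6 AB A2.
Offset 9: leading byte 0xE3 = 11100011 → 3-byte char #4 = E3 83 AC.
Leading byte 0xE3 = 11100011 matches 1110xxxx → 3-byte sequence.
Byte 1: 0xE3 = 11100011, payload 0011 (4 bits).
Byte 2: 0x83 = 10000011 (10xxxxxx ✓), payload 000011.
Byte 3: 0xAC = 10101100 (10xxxxxx ✓), payload 101100.
Concatenate: 0011000011101100 = 0x30EC (16 bits → U+30EC).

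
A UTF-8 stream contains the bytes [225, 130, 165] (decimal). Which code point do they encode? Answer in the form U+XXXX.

U+10A5

Leading byte 0xE1 = 11100001 matches 1110xxxx → 3-byte sequence.
Byte 1: 0xE1 = 11100001, payload 0001 (4 bits).
Byte 2: 0x82 = 10000010 (10xxxxxx ✓), payload 000010.
Byte 3: 0xA5 = 10100101 (10xxxxxx ✓), payload 100101.
Concatenate: 0001000010100101 = 0x10A5 (16 bits → U+10A5).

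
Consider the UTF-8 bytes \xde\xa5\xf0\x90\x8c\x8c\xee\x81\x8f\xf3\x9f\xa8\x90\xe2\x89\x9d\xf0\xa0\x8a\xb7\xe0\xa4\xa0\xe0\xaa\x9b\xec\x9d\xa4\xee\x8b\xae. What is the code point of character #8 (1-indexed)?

Offset 0: leading byte 0xDE = 11011110 → 2-byte char #1 = DE A5.
Offset 2: leading byte 0xF0 = 11110000 → 4-byte char #2 = F0 90 8C 8C.
Offset 6: leading byte 0xEE = 11101110 → 3-byte char #3 = EE 81 8F.
Offset 9: leading byte 0xF3 = 11110011 → 4-byte char #4 = F3 9F A8 90.
Offset 13: leading byte 0xE2 = 11100010 → 3-byte char #5 = E2 89 9D.
Offset 16: leading byte 0xF0 = 11110000 → 4-byte char #6 = F0 A0 8A B7.
Offset 20: leading byte 0xE0 = 11100000 → 3-byte char #7 = E0 A4 A0.
Offset 23: leading byte 0xE0 = 11100000 → 3-byte char #8 = E0 AA 9B.
Leading byte 0xE0 = 11100000 matches 1110xxxx → 3-byte sequence.
Byte 1: 0xE0 = 11100000, payload 0000 (4 bits).
Byte 2: 0xAA = 10101010 (10xxxxxx ✓), payload 101010.
Byte 3: 0x9B = 10011011 (10xxxxxx ✓), payload 011011.
Concatenate: 0000101010011011 = 0xA9B (16 bits → U+0A9B).

U+0A9B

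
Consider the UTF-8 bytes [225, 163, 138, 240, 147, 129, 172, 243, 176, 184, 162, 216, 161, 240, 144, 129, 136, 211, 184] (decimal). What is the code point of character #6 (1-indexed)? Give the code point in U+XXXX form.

Offset 0: leading byte 0xE1 = 11100001 → 3-byte char #1 = E1 A3 8A.
Offset 3: leading byte 0xF0 = 11110000 → 4-byte char #2 = F0 93 81 AC.
Offset 7: leading byte 0xF3 = 11110011 → 4-byte char #3 = F3 B0 B8 A2.
Offset 11: leading byte 0xD8 = 11011000 → 2-byte char #4 = D8 A1.
Offset 13: leading byte 0xF0 = 11110000 → 4-byte char #5 = F0 90 81 88.
Offset 17: leading byte 0xD3 = 11010011 → 2-byte char #6 = D3 B8.
Leading byte 0xD3 = 11010011 matches 110xxxxx → 2-byte sequence.
Byte 1: 0xD3 = 11010011, payload 10011 (5 bits).
Byte 2: 0xB8 = 10111000 (10xxxxxx ✓), payload 111000.
Concatenate: 10011111000 = 0x4F8 (11 bits → U+04F8).

U+04F8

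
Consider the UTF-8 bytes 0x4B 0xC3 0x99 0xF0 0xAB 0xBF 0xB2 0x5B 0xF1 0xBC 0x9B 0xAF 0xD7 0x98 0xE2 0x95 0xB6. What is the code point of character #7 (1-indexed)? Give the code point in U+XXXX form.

Offset 0: leading byte 0x4B = 01001011 → 1-byte char #1 = 4B.
Offset 1: leading byte 0xC3 = 11000011 → 2-byte char #2 = C3 99.
Offset 3: leading byte 0xF0 = 11110000 → 4-byte char #3 = F0 AB BF B2.
Offset 7: leading byte 0x5B = 01011011 → 1-byte char #4 = 5B.
Offset 8: leading byte 0xF1 = 11110001 → 4-byte char #5 = F1 BC 9B AF.
Offset 12: leading byte 0xD7 = 11010111 → 2-byte char #6 = D7 98.
Offset 14: leading byte 0xE2 = 11100010 → 3-byte char #7 = E2 95 B6.
Leading byte 0xE2 = 11100010 matches 1110xxxx → 3-byte sequence.
Byte 1: 0xE2 = 11100010, payload 0010 (4 bits).
Byte 2: 0x95 = 10010101 (10xxxxxx ✓), payload 010101.
Byte 3: 0xB6 = 10110110 (10xxxxxx ✓), payload 110110.
Concatenate: 0010010101110110 = 0x2576 (16 bits → U+2576).

U+2576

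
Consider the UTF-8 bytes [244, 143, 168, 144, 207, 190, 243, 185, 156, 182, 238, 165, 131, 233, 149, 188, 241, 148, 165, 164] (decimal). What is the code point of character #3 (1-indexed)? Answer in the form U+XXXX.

U+F9736

Offset 0: leading byte 0xF4 = 11110100 → 4-byte char #1 = F4 8F A8 90.
Offset 4: leading byte 0xCF = 11001111 → 2-byte char #2 = CF BE.
Offset 6: leading byte 0xF3 = 11110011 → 4-byte char #3 = F3 B9 9C B6.
Leading byte 0xF3 = 11110011 matches 11110xxx → 4-byte sequence.
Byte 1: 0xF3 = 11110011, payload 011 (3 bits).
Byte 2: 0xB9 = 10111001 (10xxxxxx ✓), payload 111001.
Byte 3: 0x9C = 10011100 (10xxxxxx ✓), payload 011100.
Byte 4: 0xB6 = 10110110 (10xxxxxx ✓), payload 110110.
Concatenate: 011111001011100110110 = 0xF9736 (21 bits → U+F9736).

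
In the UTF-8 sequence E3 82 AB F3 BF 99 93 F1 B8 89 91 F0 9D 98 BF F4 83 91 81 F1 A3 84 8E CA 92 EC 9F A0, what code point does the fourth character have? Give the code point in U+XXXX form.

U+1D63F

Offset 0: leading byte 0xE3 = 11100011 → 3-byte char #1 = E3 82 AB.
Offset 3: leading byte 0xF3 = 11110011 → 4-byte char #2 = F3 BF 99 93.
Offset 7: leading byte 0xF1 = 11110001 → 4-byte char #3 = F1 B8 89 91.
Offset 11: leading byte 0xF0 = 11110000 → 4-byte char #4 = F0 9D 98 BF.
Leading byte 0xF0 = 11110000 matches 11110xxx → 4-byte sequence.
Byte 1: 0xF0 = 11110000, payload 000 (3 bits).
Byte 2: 0x9D = 10011101 (10xxxxxx ✓), payload 011101.
Byte 3: 0x98 = 10011000 (10xxxxxx ✓), payload 011000.
Byte 4: 0xBF = 10111111 (10xxxxxx ✓), payload 111111.
Concatenate: 000011101011000111111 = 0x1D63F (21 bits → U+1D63F).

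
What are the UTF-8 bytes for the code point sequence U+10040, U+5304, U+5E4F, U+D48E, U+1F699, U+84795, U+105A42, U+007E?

F0 90 81 80 E5 8C 84 E5 B9 8F ED 92 8E F0 9F 9A 99 F2 84 9E 95 F4 85 A9 82 7E

U+10040: 4-byte form → F0 90 81 80.
U+5304: 3-byte form → E5 8C 84.
U+5E4F: 3-byte form → E5 B9 8F.
U+D48E: 3-byte form → ED 92 8E.
U+1F699: 4-byte form → F0 9F 9A 99.
U+84795: 4-byte form → F2 84 9E 95.
U+105A42: 4-byte form → F4 85 A9 82.
U+007E: 1-byte form → 7E.
Concatenated (26 bytes): F0 90 81 80 E5 8C 84 E5 B9 8F ED 92 8E F0 9F 9A 99 F2 84 9E 95 F4 85 A9 82 7E.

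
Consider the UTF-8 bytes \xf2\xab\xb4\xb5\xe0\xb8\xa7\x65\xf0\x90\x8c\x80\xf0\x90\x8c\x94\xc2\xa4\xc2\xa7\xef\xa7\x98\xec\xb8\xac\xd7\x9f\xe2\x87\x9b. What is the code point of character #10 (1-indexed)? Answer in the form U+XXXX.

U+05DF

Offset 0: leading byte 0xF2 = 11110010 → 4-byte char #1 = F2 AB B4 B5.
Offset 4: leading byte 0xE0 = 11100000 → 3-byte char #2 = E0 B8 A7.
Offset 7: leading byte 0x65 = 01100101 → 1-byte char #3 = 65.
Offset 8: leading byte 0xF0 = 11110000 → 4-byte char #4 = F0 90 8C 80.
Offset 12: leading byte 0xF0 = 11110000 → 4-byte char #5 = F0 90 8C 94.
Offset 16: leading byte 0xC2 = 11000010 → 2-byte char #6 = C2 A4.
Offset 18: leading byte 0xC2 = 11000010 → 2-byte char #7 = C2 A7.
Offset 20: leading byte 0xEF = 11101111 → 3-byte char #8 = EF A7 98.
Offset 23: leading byte 0xEC = 11101100 → 3-byte char #9 = EC B8 AC.
Offset 26: leading byte 0xD7 = 11010111 → 2-byte char #10 = D7 9F.
Leading byte 0xD7 = 11010111 matches 110xxxxx → 2-byte sequence.
Byte 1: 0xD7 = 11010111, payload 10111 (5 bits).
Byte 2: 0x9F = 10011111 (10xxxxxx ✓), payload 011111.
Concatenate: 10111011111 = 0x5DF (11 bits → U+05DF).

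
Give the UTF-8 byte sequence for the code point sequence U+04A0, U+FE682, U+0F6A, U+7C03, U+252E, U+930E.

D2 A0 F3 BE 9A 82 E0 BD AA E7 B0 83 E2 94 AE E9 8C 8E

U+04A0: 2-byte form → D2 A0.
U+FE682: 4-byte form → F3 BE 9A 82.
U+0F6A: 3-byte form → E0 BD AA.
U+7C03: 3-byte form → E7 B0 83.
U+252E: 3-byte form → E2 94 AE.
U+930E: 3-byte form → E9 8C 8E.
Concatenated (18 bytes): D2 A0 F3 BE 9A 82 E0 BD AA E7 B0 83 E2 94 AE E9 8C 8E.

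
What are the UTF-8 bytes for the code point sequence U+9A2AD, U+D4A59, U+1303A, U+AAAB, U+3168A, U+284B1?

F2 9A 8A AD F3 94 A9 99 F0 93 80 BA EA AA AB F0 B1 9A 8A F0 A8 92 B1

U+9A2AD: 4-byte form → F2 9A 8A AD.
U+D4A59: 4-byte form → F3 94 A9 99.
U+1303A: 4-byte form → F0 93 80 BA.
U+AAAB: 3-byte form → EA AA AB.
U+3168A: 4-byte form → F0 B1 9A 8A.
U+284B1: 4-byte form → F0 A8 92 B1.
Concatenated (23 bytes): F2 9A 8A AD F3 94 A9 99 F0 93 80 BA EA AA AB F0 B1 9A 8A F0 A8 92 B1.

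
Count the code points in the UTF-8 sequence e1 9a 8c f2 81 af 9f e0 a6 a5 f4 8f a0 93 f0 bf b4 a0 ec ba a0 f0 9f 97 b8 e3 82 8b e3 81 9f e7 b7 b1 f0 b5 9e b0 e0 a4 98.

12

Byte at offset 0: 0xE1 = 11100001 → 3-byte char (#1). Advance 3.
Byte at offset 3: 0xF2 = 11110010 → 4-byte char (#2). Advance 4.
Byte at offset 7: 0xE0 = 11100000 → 3-byte char (#3). Advance 3.
Byte at offset 10: 0xF4 = 11110100 → 4-byte char (#4). Advance 4.
Byte at offset 14: 0xF0 = 11110000 → 4-byte char (#5). Advance 4.
Byte at offset 18: 0xEC = 11101100 → 3-byte char (#6). Advance 3.
Byte at offset 21: 0xF0 = 11110000 → 4-byte char (#7). Advance 4.
Byte at offset 25: 0xE3 = 11100011 → 3-byte char (#8). Advance 3.
Byte at offset 28: 0xE3 = 11100011 → 3-byte char (#9). Advance 3.
Byte at offset 31: 0xE7 = 11100111 → 3-byte char (#10). Advance 3.
Byte at offset 34: 0xF0 = 11110000 → 4-byte char (#11). Advance 4.
Byte at offset 38: 0xE0 = 11100000 → 3-byte char (#12). Advance 3.
Reached end at offset 41 after 12 code points.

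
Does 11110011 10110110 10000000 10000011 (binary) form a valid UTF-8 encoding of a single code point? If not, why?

valid

Leading byte 0xF3 = 11110011 → 4-byte form.
Continuation bytes 0xB6=10110110, 0x80=10000000, 0x83=10000011 all match 10xxxxxx.
Decoded value 0xF6003 is ≥ 0x10000 (shortest form) and not a surrogate.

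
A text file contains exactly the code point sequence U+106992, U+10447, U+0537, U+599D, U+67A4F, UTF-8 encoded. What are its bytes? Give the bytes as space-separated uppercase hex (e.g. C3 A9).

U+106992: 4-byte form → F4 86 A6 92.
U+10447: 4-byte form → F0 90 91 87.
U+0537: 2-byte form → D4 B7.
U+599D: 3-byte form → E5 A6 9D.
U+67A4F: 4-byte form → F1 A7 A9 8F.
Concatenated (17 bytes): F4 86 A6 92 F0 90 91 87 D4 B7 E5 A6 9D F1 A7 A9 8F.

F4 86 A6 92 F0 90 91 87 D4 B7 E5 A6 9D F1 A7 A9 8F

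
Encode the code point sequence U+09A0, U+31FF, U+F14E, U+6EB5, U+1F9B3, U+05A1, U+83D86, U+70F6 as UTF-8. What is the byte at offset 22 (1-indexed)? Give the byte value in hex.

0x86

1-indexed offset 22 is 0-indexed offset 21.
U+09A0 → 3-byte form E0 A6 A0 at offsets 0–2.
U+31FF → 3-byte form E3 87 BF at offsets 3–5.
U+F14E → 3-byte form EF 85 8E at offsets 6–8.
U+6EB5 → 3-byte form E6 BA B5 at offsets 9–11.
U+1F9B3 → 4-byte form F0 9F A6 B3 at offsets 12–15.
U+05A1 → 2-byte form D6 A1 at offsets 16–17.
U+83D86 → 4-byte form F2 83 B6 86 at offsets 18–21.
Offset 21 falls in char 7's range; it's byte 4 of F2 83 B6 86 = 0x86.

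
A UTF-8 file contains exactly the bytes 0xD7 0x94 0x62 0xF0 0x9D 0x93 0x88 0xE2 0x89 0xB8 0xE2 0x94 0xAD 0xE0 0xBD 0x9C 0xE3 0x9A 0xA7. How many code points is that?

7

Byte at offset 0: 0xD7 = 11010111 → 2-byte char (#1). Advance 2.
Byte at offset 2: 0x62 = 01100010 → 1-byte char (#2). Advance 1.
Byte at offset 3: 0xF0 = 11110000 → 4-byte char (#3). Advance 4.
Byte at offset 7: 0xE2 = 11100010 → 3-byte char (#4). Advance 3.
Byte at offset 10: 0xE2 = 11100010 → 3-byte char (#5). Advance 3.
Byte at offset 13: 0xE0 = 11100000 → 3-byte char (#6). Advance 3.
Byte at offset 16: 0xE3 = 11100011 → 3-byte char (#7). Advance 3.
Reached end at offset 19 after 7 code points.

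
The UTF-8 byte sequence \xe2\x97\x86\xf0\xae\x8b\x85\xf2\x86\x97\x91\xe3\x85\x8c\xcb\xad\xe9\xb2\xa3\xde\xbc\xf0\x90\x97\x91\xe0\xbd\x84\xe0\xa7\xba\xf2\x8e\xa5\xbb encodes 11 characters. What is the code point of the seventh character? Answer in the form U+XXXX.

Offset 0: leading byte 0xE2 = 11100010 → 3-byte char #1 = E2 97 86.
Offset 3: leading byte 0xF0 = 11110000 → 4-byte char #2 = F0 AE 8B 85.
Offset 7: leading byte 0xF2 = 11110010 → 4-byte char #3 = F2 86 97 91.
Offset 11: leading byte 0xE3 = 11100011 → 3-byte char #4 = E3 85 8C.
Offset 14: leading byte 0xCB = 11001011 → 2-byte char #5 = CB AD.
Offset 16: leading byte 0xE9 = 11101001 → 3-byte char #6 = E9 B2 A3.
Offset 19: leading byte 0xDE = 11011110 → 2-byte char #7 = DE BC.
Leading byte 0xDE = 11011110 matches 110xxxxx → 2-byte sequence.
Byte 1: 0xDE = 11011110, payload 11110 (5 bits).
Byte 2: 0xBC = 10111100 (10xxxxxx ✓), payload 111100.
Concatenate: 11110111100 = 0x7BC (11 bits → U+07BC).

U+07BC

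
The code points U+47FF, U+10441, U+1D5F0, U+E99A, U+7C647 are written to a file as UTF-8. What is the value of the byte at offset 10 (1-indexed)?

0x97

1-indexed offset 10 is 0-indexed offset 9.
U+47FF → 3-byte form E4 9F BF at offsets 0–2.
U+10441 → 4-byte form F0 90 91 81 at offsets 3–6.
U+1D5F0 → 4-byte form F0 9D 97 B0 at offsets 7–10.
Offset 9 falls in char 3's range; it's byte 3 of F0 9D 97 B0 = 0x97.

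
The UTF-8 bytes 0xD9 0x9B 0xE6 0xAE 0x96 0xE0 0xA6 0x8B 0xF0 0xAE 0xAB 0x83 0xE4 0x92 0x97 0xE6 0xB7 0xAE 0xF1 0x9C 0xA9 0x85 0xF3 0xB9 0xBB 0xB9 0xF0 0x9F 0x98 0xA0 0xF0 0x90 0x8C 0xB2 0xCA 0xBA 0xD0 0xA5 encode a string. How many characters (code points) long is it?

12

Byte at offset 0: 0xD9 = 11011001 → 2-byte char (#1). Advance 2.
Byte at offset 2: 0xE6 = 11100110 → 3-byte char (#2). Advance 3.
Byte at offset 5: 0xE0 = 11100000 → 3-byte char (#3). Advance 3.
Byte at offset 8: 0xF0 = 11110000 → 4-byte char (#4). Advance 4.
Byte at offset 12: 0xE4 = 11100100 → 3-byte char (#5). Advance 3.
Byte at offset 15: 0xE6 = 11100110 → 3-byte char (#6). Advance 3.
Byte at offset 18: 0xF1 = 11110001 → 4-byte char (#7). Advance 4.
Byte at offset 22: 0xF3 = 11110011 → 4-byte char (#8). Advance 4.
Byte at offset 26: 0xF0 = 11110000 → 4-byte char (#9). Advance 4.
Byte at offset 30: 0xF0 = 11110000 → 4-byte char (#10). Advance 4.
Byte at offset 34: 0xCA = 11001010 → 2-byte char (#11). Advance 2.
Byte at offset 36: 0xD0 = 11010000 → 2-byte char (#12). Advance 2.
Reached end at offset 38 after 12 code points.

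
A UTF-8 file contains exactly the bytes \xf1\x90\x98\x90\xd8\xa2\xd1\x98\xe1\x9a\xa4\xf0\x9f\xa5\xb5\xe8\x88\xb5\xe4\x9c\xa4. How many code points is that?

7

Byte at offset 0: 0xF1 = 11110001 → 4-byte char (#1). Advance 4.
Byte at offset 4: 0xD8 = 11011000 → 2-byte char (#2). Advance 2.
Byte at offset 6: 0xD1 = 11010001 → 2-byte char (#3). Advance 2.
Byte at offset 8: 0xE1 = 11100001 → 3-byte char (#4). Advance 3.
Byte at offset 11: 0xF0 = 11110000 → 4-byte char (#5). Advance 4.
Byte at offset 15: 0xE8 = 11101000 → 3-byte char (#6). Advance 3.
Byte at offset 18: 0xE4 = 11100100 → 3-byte char (#7). Advance 3.
Reached end at offset 21 after 7 code points.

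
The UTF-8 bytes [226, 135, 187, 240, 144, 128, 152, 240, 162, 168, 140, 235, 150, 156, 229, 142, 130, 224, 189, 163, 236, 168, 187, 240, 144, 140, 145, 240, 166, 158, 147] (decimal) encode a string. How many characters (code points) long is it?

9

Byte at offset 0: 0xE2 = 11100010 → 3-byte char (#1). Advance 3.
Byte at offset 3: 0xF0 = 11110000 → 4-byte char (#2). Advance 4.
Byte at offset 7: 0xF0 = 11110000 → 4-byte char (#3). Advance 4.
Byte at offset 11: 0xEB = 11101011 → 3-byte char (#4). Advance 3.
Byte at offset 14: 0xE5 = 11100101 → 3-byte char (#5). Advance 3.
Byte at offset 17: 0xE0 = 11100000 → 3-byte char (#6). Advance 3.
Byte at offset 20: 0xEC = 11101100 → 3-byte char (#7). Advance 3.
Byte at offset 23: 0xF0 = 11110000 → 4-byte char (#8). Advance 4.
Byte at offset 27: 0xF0 = 11110000 → 4-byte char (#9). Advance 4.
Reached end at offset 31 after 9 code points.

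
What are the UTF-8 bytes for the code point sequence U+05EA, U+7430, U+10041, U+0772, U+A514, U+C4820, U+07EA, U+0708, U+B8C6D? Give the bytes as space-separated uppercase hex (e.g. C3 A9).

U+05EA: 2-byte form → D7 AA.
U+7430: 3-byte form → E7 90 B0.
U+10041: 4-byte form → F0 90 81 81.
U+0772: 2-byte form → DD B2.
U+A514: 3-byte form → EA 94 94.
U+C4820: 4-byte form → F3 84 A0 A0.
U+07EA: 2-byte form → DF AA.
U+0708: 2-byte form → DC 88.
U+B8C6D: 4-byte form → F2 B8 B1 AD.
Concatenated (26 bytes): D7 AA E7 90 B0 F0 90 81 81 DD B2 EA 94 94 F3 84 A0 A0 DF AA DC 88 F2 B8 B1 AD.

D7 AA E7 90 B0 F0 90 81 81 DD B2 EA 94 94 F3 84 A0 A0 DF AA DC 88 F2 B8 B1 AD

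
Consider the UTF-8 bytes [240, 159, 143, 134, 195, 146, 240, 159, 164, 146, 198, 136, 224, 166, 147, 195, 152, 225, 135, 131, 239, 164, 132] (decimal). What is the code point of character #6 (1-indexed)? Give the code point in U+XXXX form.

Offset 0: leading byte 0xF0 = 11110000 → 4-byte char #1 = F0 9F 8F 86.
Offset 4: leading byte 0xC3 = 11000011 → 2-byte char #2 = C3 92.
Offset 6: leading byte 0xF0 = 11110000 → 4-byte char #3 = F0 9F A4 92.
Offset 10: leading byte 0xC6 = 11000110 → 2-byte char #4 = C6 88.
Offset 12: leading byte 0xE0 = 11100000 → 3-byte char #5 = E0 A6 93.
Offset 15: leading byte 0xC3 = 11000011 → 2-byte char #6 = C3 98.
Leading byte 0xC3 = 11000011 matches 110xxxxx → 2-byte sequence.
Byte 1: 0xC3 = 11000011, payload 00011 (5 bits).
Byte 2: 0x98 = 10011000 (10xxxxxx ✓), payload 011000.
Concatenate: 00011011000 = 0xD8 (11 bits → U+00D8).

U+00D8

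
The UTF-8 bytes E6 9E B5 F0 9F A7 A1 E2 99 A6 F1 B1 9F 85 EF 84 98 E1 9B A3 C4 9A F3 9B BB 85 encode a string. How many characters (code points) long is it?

8

Byte at offset 0: 0xE6 = 11100110 → 3-byte char (#1). Advance 3.
Byte at offset 3: 0xF0 = 11110000 → 4-byte char (#2). Advance 4.
Byte at offset 7: 0xE2 = 11100010 → 3-byte char (#3). Advance 3.
Byte at offset 10: 0xF1 = 11110001 → 4-byte char (#4). Advance 4.
Byte at offset 14: 0xEF = 11101111 → 3-byte char (#5). Advance 3.
Byte at offset 17: 0xE1 = 11100001 → 3-byte char (#6). Advance 3.
Byte at offset 20: 0xC4 = 11000100 → 2-byte char (#7). Advance 2.
Byte at offset 22: 0xF3 = 11110011 → 4-byte char (#8). Advance 4.
Reached end at offset 26 after 8 code points.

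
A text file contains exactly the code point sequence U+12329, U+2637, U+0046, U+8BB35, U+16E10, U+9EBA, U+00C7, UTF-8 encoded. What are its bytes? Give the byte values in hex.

U+12329: 4-byte form → F0 92 8C A9.
U+2637: 3-byte form → E2 98 B7.
U+0046: 1-byte form → 46.
U+8BB35: 4-byte form → F2 8B AC B5.
U+16E10: 4-byte form → F0 96 B8 90.
U+9EBA: 3-byte form → E9 BA BA.
U+00C7: 2-byte form → C3 87.
Concatenated (21 bytes): F0 92 8C A9 E2 98 B7 46 F2 8B AC B5 F0 96 B8 90 E9 BA BA C3 87.

F0 92 8C A9 E2 98 B7 46 F2 8B AC B5 F0 96 B8 90 E9 BA BA C3 87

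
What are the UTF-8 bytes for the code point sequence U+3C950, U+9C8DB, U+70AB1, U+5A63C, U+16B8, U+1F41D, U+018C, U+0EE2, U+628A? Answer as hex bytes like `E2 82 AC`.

F0 BC A5 90 F2 9C A3 9B F1 B0 AA B1 F1 9A 98 BC E1 9A B8 F0 9F 90 9D C6 8C E0 BB A2 E6 8A 8A

U+3C950: 4-byte form → F0 BC A5 90.
U+9C8DB: 4-byte form → F2 9C A3 9B.
U+70AB1: 4-byte form → F1 B0 AA B1.
U+5A63C: 4-byte form → F1 9A 98 BC.
U+16B8: 3-byte form → E1 9A B8.
U+1F41D: 4-byte form → F0 9F 90 9D.
U+018C: 2-byte form → C6 8C.
U+0EE2: 3-byte form → E0 BB A2.
U+628A: 3-byte form → E6 8A 8A.
Concatenated (31 bytes): F0 BC A5 90 F2 9C A3 9B F1 B0 AA B1 F1 9A 98 BC E1 9A B8 F0 9F 90 9D C6 8C E0 BB A2 E6 8A 8A.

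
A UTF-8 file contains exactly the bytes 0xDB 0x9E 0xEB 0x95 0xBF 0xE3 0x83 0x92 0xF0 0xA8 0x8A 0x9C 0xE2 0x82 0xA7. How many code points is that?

Byte at offset 0: 0xDB = 11011011 → 2-byte char (#1). Advance 2.
Byte at offset 2: 0xEB = 11101011 → 3-byte char (#2). Advance 3.
Byte at offset 5: 0xE3 = 11100011 → 3-byte char (#3). Advance 3.
Byte at offset 8: 0xF0 = 11110000 → 4-byte char (#4). Advance 4.
Byte at offset 12: 0xE2 = 11100010 → 3-byte char (#5). Advance 3.
Reached end at offset 15 after 5 code points.

5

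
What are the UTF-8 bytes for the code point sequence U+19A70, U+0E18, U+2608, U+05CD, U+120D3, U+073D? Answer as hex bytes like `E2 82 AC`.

F0 99 A9 B0 E0 B8 98 E2 98 88 D7 8D F0 92 83 93 DC BD

U+19A70: 4-byte form → F0 99 A9 B0.
U+0E18: 3-byte form → E0 B8 98.
U+2608: 3-byte form → E2 98 88.
U+05CD: 2-byte form → D7 8D.
U+120D3: 4-byte form → F0 92 83 93.
U+073D: 2-byte form → DC BD.
Concatenated (18 bytes): F0 99 A9 B0 E0 B8 98 E2 98 88 D7 8D F0 92 83 93 DC BD.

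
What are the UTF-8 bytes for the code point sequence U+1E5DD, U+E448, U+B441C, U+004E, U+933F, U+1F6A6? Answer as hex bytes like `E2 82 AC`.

F0 9E 97 9D EE 91 88 F2 B4 90 9C 4E E9 8C BF F0 9F 9A A6

U+1E5DD: 4-byte form → F0 9E 97 9D.
U+E448: 3-byte form → EE 91 88.
U+B441C: 4-byte form → F2 B4 90 9C.
U+004E: 1-byte form → 4E.
U+933F: 3-byte form → E9 8C BF.
U+1F6A6: 4-byte form → F0 9F 9A A6.
Concatenated (19 bytes): F0 9E 97 9D EE 91 88 F2 B4 90 9C 4E E9 8C BF F0 9F 9A A6.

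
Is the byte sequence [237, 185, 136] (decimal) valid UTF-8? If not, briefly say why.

invalid (encodes a surrogate (U+D800–U+DFFF))

Structurally a 3-byte sequence; payload = 0xDE48.
But 0xDE48 is in U+D800–U+DFFF, the surrogate range. Surrogates are not Unicode scalar values and are forbidden in UTF-8.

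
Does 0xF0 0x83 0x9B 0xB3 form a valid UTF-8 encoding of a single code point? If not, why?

invalid (overlong encoding)

Leading byte 0xF0 = 11110000 → 4-byte form.
Continuation bytes all match 10xxxxxx. Payload decodes to 0x36F3.
But 0x36F3 < 0x10000, the minimum for a 4-byte sequence — this is an overlong encoding.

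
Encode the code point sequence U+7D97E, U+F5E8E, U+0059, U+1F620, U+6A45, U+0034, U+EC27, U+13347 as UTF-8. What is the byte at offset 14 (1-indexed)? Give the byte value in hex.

0xE6

1-indexed offset 14 is 0-indexed offset 13.
U+7D97E → 4-byte form F1 BD A5 BE at offsets 0–3.
U+F5E8E → 4-byte form F3 B5 BA 8E at offsets 4–7.
U+0059 → 1-byte form 59 at offsets 8–8.
U+1F620 → 4-byte form F0 9F 98 A0 at offsets 9–12.
U+6A45 → 3-byte form E6 A9 85 at offsets 13–15.
Offset 13 falls in char 5's range; it's byte 1 of E6 A9 85 = 0xE6.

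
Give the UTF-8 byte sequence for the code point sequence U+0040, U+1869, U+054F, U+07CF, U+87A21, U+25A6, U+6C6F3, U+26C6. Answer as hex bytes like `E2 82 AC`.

U+0040: 1-byte form → 40.
U+1869: 3-byte form → E1 A1 A9.
U+054F: 2-byte form → D5 8F.
U+07CF: 2-byte form → DF 8F.
U+87A21: 4-byte form → F2 87 A8 A1.
U+25A6: 3-byte form → E2 96 A6.
U+6C6F3: 4-byte form → F1 AC 9B B3.
U+26C6: 3-byte form → E2 9B 86.
Concatenated (22 bytes): 40 E1 A1 A9 D5 8F DF 8F F2 87 A8 A1 E2 96 A6 F1 AC 9B B3 E2 9B 86.

40 E1 A1 A9 D5 8F DF 8F F2 87 A8 A1 E2 96 A6 F1 AC 9B B3 E2 9B 86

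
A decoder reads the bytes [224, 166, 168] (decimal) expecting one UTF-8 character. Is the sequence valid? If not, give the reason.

Leading byte 0xE0 = 11100000 → 3-byte form.
Continuation bytes 0xA6=10100110, 0xA8=10101000 all match 10xxxxxx.
Decoded value 0x9A8 is ≥ 0x800 (shortest form) and not a surrogate.

valid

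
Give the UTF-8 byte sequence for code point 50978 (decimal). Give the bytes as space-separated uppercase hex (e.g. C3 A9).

EC 9C A2

U+C722 = 0xC722 = 50978 decimal. In range U+0800–U+FFFF → 3-byte form: 1110xxxx 10xxxxxx 10xxxxxx.
Binary (16 bits): 1100011100100010.
Split 4+6+6: 1100 | 011100 | 100010.
Byte 1: 11101100 = 0xEC.
Byte 2: 10011100 = 0x9C.
Byte 3: 10100010 = 0xA2.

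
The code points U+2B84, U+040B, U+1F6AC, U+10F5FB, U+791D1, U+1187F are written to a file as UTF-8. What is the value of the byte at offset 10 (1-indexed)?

0xF4

1-indexed offset 10 is 0-indexed offset 9.
U+2B84 → 3-byte form E2 AE 84 at offsets 0–2.
U+040B → 2-byte form D0 8B at offsets 3–4.
U+1F6AC → 4-byte form F0 9F 9A AC at offsets 5–8.
U+10F5FB → 4-byte form F4 8F 97 BB at offsets 9–12.
Offset 9 falls in char 4's range; it's byte 1 of F4 8F 97 BB = 0xF4.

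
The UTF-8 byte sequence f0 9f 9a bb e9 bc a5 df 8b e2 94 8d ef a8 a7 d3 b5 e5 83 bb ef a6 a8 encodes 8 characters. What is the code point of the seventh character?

Offset 0: leading byte 0xF0 = 11110000 → 4-byte char #1 = F0 9F 9A BB.
Offset 4: leading byte 0xE9 = 11101001 → 3-byte char #2 = E9 BC A5.
Offset 7: leading byte 0xDF = 11011111 → 2-byte char #3 = DF 8B.
Offset 9: leading byte 0xE2 = 11100010 → 3-byte char #4 = E2 94 8D.
Offset 12: leading byte 0xEF = 11101111 → 3-byte char #5 = EF A8 A7.
Offset 15: leading byte 0xD3 = 11010011 → 2-byte char #6 = D3 B5.
Offset 17: leading byte 0xE5 = 11100101 → 3-byte char #7 = E5 83 BB.
Leading byte 0xE5 = 11100101 matches 1110xxxx → 3-byte sequence.
Byte 1: 0xE5 = 11100101, payload 0101 (4 bits).
Byte 2: 0x83 = 10000011 (10xxxxxx ✓), payload 000011.
Byte 3: 0xBB = 10111011 (10xxxxxx ✓), payload 111011.
Concatenate: 0101000011111011 = 0x50FB (16 bits → U+50FB).

U+50FB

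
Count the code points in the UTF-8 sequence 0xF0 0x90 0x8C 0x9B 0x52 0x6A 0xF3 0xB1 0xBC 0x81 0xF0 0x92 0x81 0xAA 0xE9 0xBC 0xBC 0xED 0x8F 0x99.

Byte at offset 0: 0xF0 = 11110000 → 4-byte char (#1). Advance 4.
Byte at offset 4: 0x52 = 01010010 → 1-byte char (#2). Advance 1.
Byte at offset 5: 0x6A = 01101010 → 1-byte char (#3). Advance 1.
Byte at offset 6: 0xF3 = 11110011 → 4-byte char (#4). Advance 4.
Byte at offset 10: 0xF0 = 11110000 → 4-byte char (#5). Advance 4.
Byte at offset 14: 0xE9 = 11101001 → 3-byte char (#6). Advance 3.
Byte at offset 17: 0xED = 11101101 → 3-byte char (#7). Advance 3.
Reached end at offset 20 after 7 code points.

7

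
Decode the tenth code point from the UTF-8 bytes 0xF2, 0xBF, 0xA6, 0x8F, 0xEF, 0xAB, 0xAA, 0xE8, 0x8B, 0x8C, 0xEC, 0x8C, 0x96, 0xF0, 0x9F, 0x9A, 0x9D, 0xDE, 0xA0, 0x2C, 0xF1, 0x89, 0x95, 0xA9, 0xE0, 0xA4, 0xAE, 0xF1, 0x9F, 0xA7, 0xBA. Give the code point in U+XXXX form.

U+5F9FA

Offset 0: leading byte 0xF2 = 11110010 → 4-byte char #1 = F2 BF A6 8F.
Offset 4: leading byte 0xEF = 11101111 → 3-byte char #2 = EF AB AA.
Offset 7: leading byte 0xE8 = 11101000 → 3-byte char #3 = E8 8B 8C.
Offset 10: leading byte 0xEC = 11101100 → 3-byte char #4 = EC 8C 96.
Offset 13: leading byte 0xF0 = 11110000 → 4-byte char #5 = F0 9F 9A 9D.
Offset 17: leading byte 0xDE = 11011110 → 2-byte char #6 = DE A0.
Offset 19: leading byte 0x2C = 00101100 → 1-byte char #7 = 2C.
Offset 20: leading byte 0xF1 = 11110001 → 4-byte char #8 = F1 89 95 A9.
Offset 24: leading byte 0xE0 = 11100000 → 3-byte char #9 = E0 A4 AE.
Offset 27: leading byte 0xF1 = 11110001 → 4-byte char #10 = F1 9F A7 BA.
Leading byte 0xF1 = 11110001 matches 11110xxx → 4-byte sequence.
Byte 1: 0xF1 = 11110001, payload 001 (3 bits).
Byte 2: 0x9F = 10011111 (10xxxxxx ✓), payload 011111.
Byte 3: 0xA7 = 10100111 (10xxxxxx ✓), payload 100111.
Byte 4: 0xBA = 10111010 (10xxxxxx ✓), payload 111010.
Concatenate: 001011111100111111010 = 0x5F9FA (21 bits → U+5F9FA).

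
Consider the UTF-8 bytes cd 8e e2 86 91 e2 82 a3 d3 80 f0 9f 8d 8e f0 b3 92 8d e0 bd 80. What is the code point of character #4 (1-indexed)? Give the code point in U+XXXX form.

U+04C0

Offset 0: leading byte 0xCD = 11001101 → 2-byte char #1 = CD 8E.
Offset 2: leading byte 0xE2 = 11100010 → 3-byte char #2 = E2 86 91.
Offset 5: leading byte 0xE2 = 11100010 → 3-byte char #3 = E2 82 A3.
Offset 8: leading byte 0xD3 = 11010011 → 2-byte char #4 = D3 80.
Leading byte 0xD3 = 11010011 matches 110xxxxx → 2-byte sequence.
Byte 1: 0xD3 = 11010011, payload 10011 (5 bits).
Byte 2: 0x80 = 10000000 (10xxxxxx ✓), payload 000000.
Concatenate: 10011000000 = 0x4C0 (11 bits → U+04C0).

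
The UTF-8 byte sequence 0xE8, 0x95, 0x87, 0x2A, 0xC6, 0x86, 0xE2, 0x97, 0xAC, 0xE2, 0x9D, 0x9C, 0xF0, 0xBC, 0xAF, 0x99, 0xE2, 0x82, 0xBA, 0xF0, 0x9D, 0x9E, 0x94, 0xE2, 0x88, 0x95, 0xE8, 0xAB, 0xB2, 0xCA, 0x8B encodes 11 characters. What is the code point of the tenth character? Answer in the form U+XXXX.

Offset 0: leading byte 0xE8 = 11101000 → 3-byte char #1 = E8 95 87.
Offset 3: leading byte 0x2A = 00101010 → 1-byte char #2 = 2A.
Offset 4: leading byte 0xC6 = 11000110 → 2-byte char #3 = C6 86.
Offset 6: leading byte 0xE2 = 11100010 → 3-byte char #4 = E2 97 AC.
Offset 9: leading byte 0xE2 = 11100010 → 3-byte char #5 = E2 9D 9C.
Offset 12: leading byte 0xF0 = 11110000 → 4-byte char #6 = F0 BC AF 99.
Offset 16: leading byte 0xE2 = 11100010 → 3-byte char #7 = E2 82 BA.
Offset 19: leading byte 0xF0 = 11110000 → 4-byte char #8 = F0 9D 9E 94.
Offset 23: leading byte 0xE2 = 11100010 → 3-byte char #9 = E2 88 95.
Offset 26: leading byte 0xE8 = 11101000 → 3-byte char #10 = E8 AB B2.
Leading byte 0xE8 = 11101000 matches 1110xxxx → 3-byte sequence.
Byte 1: 0xE8 = 11101000, payload 1000 (4 bits).
Byte 2: 0xAB = 10101011 (10xxxxxx ✓), payload 101011.
Byte 3: 0xB2 = 10110010 (10xxxxxx ✓), payload 110010.
Concatenate: 1000101011110010 = 0x8AF2 (16 bits → U+8AF2).

U+8AF2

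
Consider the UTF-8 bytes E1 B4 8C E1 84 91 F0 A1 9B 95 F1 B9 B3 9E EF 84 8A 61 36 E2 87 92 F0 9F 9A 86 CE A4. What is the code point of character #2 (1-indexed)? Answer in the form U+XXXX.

Offset 0: leading byte 0xE1 = 11100001 → 3-byte char #1 = E1 B4 8C.
Offset 3: leading byte 0xE1 = 11100001 → 3-byte char #2 = E1 84 91.
Leading byte 0xE1 = 11100001 matches 1110xxxx → 3-byte sequence.
Byte 1: 0xE1 = 11100001, payload 0001 (4 bits).
Byte 2: 0x84 = 10000100 (10xxxxxx ✓), payload 000100.
Byte 3: 0x91 = 10010001 (10xxxxxx ✓), payload 010001.
Concatenate: 0001000100010001 = 0x1111 (16 bits → U+1111).

U+1111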